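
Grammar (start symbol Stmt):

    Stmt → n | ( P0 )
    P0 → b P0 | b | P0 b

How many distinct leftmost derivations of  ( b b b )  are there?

4

Parse trees for ( b b b ):
  [Stmt ( [P0 b [P0 b [P0 b]]] )]
  [Stmt ( [P0 b [P0 [P0 b] b]] )]
  [Stmt ( [P0 [P0 b [P0 b]] b] )]
  [Stmt ( [P0 [P0 [P0 b] b] b] )]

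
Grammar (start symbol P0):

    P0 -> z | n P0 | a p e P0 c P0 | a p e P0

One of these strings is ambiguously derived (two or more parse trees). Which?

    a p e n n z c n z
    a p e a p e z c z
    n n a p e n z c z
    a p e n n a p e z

a p e n n z c n z: 1 tree
a p e a p e z c z: 2 trees
n n a p e n z c z: 1 tree
a p e n n a p e z: 1 tree

a p e a p e z c z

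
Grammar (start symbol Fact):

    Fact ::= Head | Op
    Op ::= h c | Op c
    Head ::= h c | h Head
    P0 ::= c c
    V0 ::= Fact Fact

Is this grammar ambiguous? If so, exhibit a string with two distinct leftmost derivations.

Witness: h c

Derivation 1: Fact ⇒ Head ⇒ h c
Derivation 2: Fact ⇒ Op ⇒ h c

Two distinct leftmost derivations for the same string.

Ambiguous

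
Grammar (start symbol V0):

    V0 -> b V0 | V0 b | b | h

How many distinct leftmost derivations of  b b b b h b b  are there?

Parse trees for b b b b h b b (showing first 6 of 15):
  [V0 b [V0 b [V0 b [V0 b [V0 [V0 [V0 h] b] b]]]]]
  [V0 b [V0 b [V0 b [V0 [V0 b [V0 [V0 h] b]] b]]]]
  [V0 b [V0 b [V0 b [V0 [V0 [V0 b [V0 h]] b] b]]]]
  [V0 b [V0 b [V0 [V0 b [V0 b [V0 [V0 h] b]]] b]]]
  [V0 b [V0 b [V0 [V0 b [V0 [V0 b [V0 h]] b]] b]]]
  [V0 b [V0 b [V0 [V0 [V0 b [V0 b [V0 h]]] b] b]]]

15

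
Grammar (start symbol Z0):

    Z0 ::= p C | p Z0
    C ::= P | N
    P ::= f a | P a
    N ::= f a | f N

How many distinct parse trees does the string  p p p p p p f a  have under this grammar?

2

Parse trees for p p p p p p f a:
  [Z0 p [Z0 p [Z0 p [Z0 p [Z0 p [Z0 p [C [P f a]]]]]]]]
  [Z0 p [Z0 p [Z0 p [Z0 p [Z0 p [Z0 p [C [N f a]]]]]]]]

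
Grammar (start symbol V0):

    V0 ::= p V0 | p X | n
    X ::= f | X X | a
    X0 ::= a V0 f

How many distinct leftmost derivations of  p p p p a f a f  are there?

5

Parse trees for p p p p a f a f:
  [V0 p [V0 p [V0 p [V0 p [X [X a] [X [X f] [X [X a] [X f]]]]]]]]
  [V0 p [V0 p [V0 p [V0 p [X [X a] [X [X [X f] [X a]] [X f]]]]]]]
  [V0 p [V0 p [V0 p [V0 p [X [X [X a] [X f]] [X [X a] [X f]]]]]]]
  [V0 p [V0 p [V0 p [V0 p [X [X [X a] [X [X f] [X a]]] [X f]]]]]]
  [V0 p [V0 p [V0 p [V0 p [X [X [X [X a] [X f]] [X a]] [X f]]]]]]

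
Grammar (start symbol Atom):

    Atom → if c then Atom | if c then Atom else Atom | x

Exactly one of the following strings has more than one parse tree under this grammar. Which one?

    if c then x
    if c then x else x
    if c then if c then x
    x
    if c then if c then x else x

if c then x: 1 tree
if c then x else x: 1 tree
if c then if c then x: 1 tree
x: 1 tree
if c then if c then x else x: 2 trees

if c then if c then x else x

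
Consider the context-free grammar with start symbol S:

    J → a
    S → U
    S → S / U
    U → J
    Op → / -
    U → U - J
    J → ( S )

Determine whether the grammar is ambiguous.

Unambiguous

(Op is unreachable from S, so its rules don't affect L(S).) This is a standard precedence ladder (S over U over J), with each level left-recursive on its own operator ('/' at S, '-' at U). That structure is LR(1), hence unambiguous.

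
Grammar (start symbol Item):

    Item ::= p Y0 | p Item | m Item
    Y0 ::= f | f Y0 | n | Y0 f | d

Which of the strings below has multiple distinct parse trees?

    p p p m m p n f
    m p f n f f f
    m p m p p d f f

p p p m m p n f: 1 tree
m p f n f f f: 4 trees
m p m p p d f f: 1 tree

m p f n f f f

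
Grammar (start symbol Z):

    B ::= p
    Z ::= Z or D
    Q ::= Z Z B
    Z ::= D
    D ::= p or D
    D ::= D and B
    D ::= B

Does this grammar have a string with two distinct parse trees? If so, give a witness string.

Witness: p or p

Derivation 1: Z ⇒ Z or D ⇒ D or D ⇒ B or D ⇒ p or D ⇒ p or B ⇒ p or p
Derivation 2: Z ⇒ D ⇒ p or D ⇒ p or B ⇒ p or p

Two distinct leftmost derivations for the same string.

Ambiguous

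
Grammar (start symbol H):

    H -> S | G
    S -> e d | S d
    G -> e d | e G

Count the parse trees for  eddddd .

1

Parse trees for eddddd:
  [H [S [S [S [S [S e d] d] d] d] d]]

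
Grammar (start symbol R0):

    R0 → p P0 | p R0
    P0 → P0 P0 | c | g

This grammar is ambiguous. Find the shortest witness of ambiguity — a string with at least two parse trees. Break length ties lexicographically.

length 2: no string has ≥2 trees
length 3: no string has ≥2 trees
length 4: p c c c has 2 parse trees

Two derivations of p c c c:
  R0 ⇒ p P0 ⇒ p P0 P0 ⇒ p P0 P0 P0 ⇒ p c P0 P0 ⇒ p c c P0 ⇒ p c c c
  R0 ⇒ p P0 ⇒ p P0 P0 ⇒ p c P0 ⇒ p c P0 P0 ⇒ p c c P0 ⇒ p c c c

p c c c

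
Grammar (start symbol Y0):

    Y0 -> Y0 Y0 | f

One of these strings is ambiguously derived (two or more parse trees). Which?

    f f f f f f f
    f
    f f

f f f f f f f: 132 trees
f: 1 tree
f f: 1 tree

f f f f f f f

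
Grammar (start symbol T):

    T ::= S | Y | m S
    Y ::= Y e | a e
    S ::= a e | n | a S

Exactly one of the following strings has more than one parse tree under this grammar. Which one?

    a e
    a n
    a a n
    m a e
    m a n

a e

a e: 2 trees
a n: 1 tree
a a n: 1 tree
m a e: 1 tree
m a n: 1 tree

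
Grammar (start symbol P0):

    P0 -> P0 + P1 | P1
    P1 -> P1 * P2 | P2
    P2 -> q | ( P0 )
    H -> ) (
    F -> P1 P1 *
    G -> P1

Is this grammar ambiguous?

(H, F, G are unreachable from P0, so their rules don't affect L(P0).) P0 → P0 + P1 | P1  ;  P1 → P1 * P2 | P2  — a left-associative chain with P2 at the bottom. Each string factors uniquely by precedence.

Unambiguous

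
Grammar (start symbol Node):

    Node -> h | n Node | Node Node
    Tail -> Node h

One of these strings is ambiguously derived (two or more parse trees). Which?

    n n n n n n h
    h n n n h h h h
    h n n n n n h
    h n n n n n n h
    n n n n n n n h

n n n n n n h: 1 tree
h n n n h h h h: 75 trees
h n n n n n h: 1 tree
h n n n n n n h: 1 tree
n n n n n n n h: 1 tree

h n n n h h h h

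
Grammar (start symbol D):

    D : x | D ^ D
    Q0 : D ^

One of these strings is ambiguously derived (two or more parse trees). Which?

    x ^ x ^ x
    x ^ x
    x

x ^ x ^ x

x ^ x ^ x: 2 trees
x ^ x: 1 tree
x: 1 tree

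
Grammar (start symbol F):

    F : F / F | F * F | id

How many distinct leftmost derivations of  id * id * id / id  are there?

5

Parse trees for id * id * id / id:
  [F [F [F id] * [F [F id] * [F id]]] / [F id]]
  [F [F [F [F id] * [F id]] * [F id]] / [F id]]
  [F [F id] * [F [F [F id] * [F id]] / [F id]]]
  [F [F id] * [F [F id] * [F [F id] / [F id]]]]
  [F [F [F id] * [F id]] * [F [F id] / [F id]]]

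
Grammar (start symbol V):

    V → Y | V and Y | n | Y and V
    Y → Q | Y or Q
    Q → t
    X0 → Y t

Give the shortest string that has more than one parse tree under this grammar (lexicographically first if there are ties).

length 1: no string has ≥2 trees
length 3: t and t has 2 parse trees

Two derivations of t and t:
  V ⇒ V and Y ⇒ Y and Y ⇒ Q and Y ⇒ t and Y ⇒ t and Q ⇒ t and t
  V ⇒ Y and V ⇒ Q and V ⇒ t and V ⇒ t and Y ⇒ t and Q ⇒ t and t

t and t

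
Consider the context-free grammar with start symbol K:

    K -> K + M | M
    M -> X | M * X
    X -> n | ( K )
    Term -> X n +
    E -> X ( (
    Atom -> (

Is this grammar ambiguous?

Unambiguous

(Term, E, Atom are unreachable from K, so their rules don't affect L(K).) The grammar is stratified — K handles '+' (left-recursive), M handles '*', X atoms. Each operator has a fixed associativity and precedence level, so every string has one parse.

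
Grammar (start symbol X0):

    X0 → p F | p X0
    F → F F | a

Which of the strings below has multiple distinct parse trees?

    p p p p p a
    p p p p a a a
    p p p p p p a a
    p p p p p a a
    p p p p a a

p p p p a a a

p p p p p a: 1 tree
p p p p a a a: 2 trees
p p p p p p a a: 1 tree
p p p p p a a: 1 tree
p p p p a a: 1 tree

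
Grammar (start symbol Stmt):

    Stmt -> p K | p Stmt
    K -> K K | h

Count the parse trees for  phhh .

Parse trees for phhh:
  [Stmt p [K [K h] [K [K h] [K h]]]]
  [Stmt p [K [K [K h] [K h]] [K h]]]

2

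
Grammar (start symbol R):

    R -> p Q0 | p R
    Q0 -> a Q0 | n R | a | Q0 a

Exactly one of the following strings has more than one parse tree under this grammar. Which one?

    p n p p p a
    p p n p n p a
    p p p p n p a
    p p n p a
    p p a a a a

p n p p p a: 1 tree
p p n p n p a: 1 tree
p p p p n p a: 1 tree
p p n p a: 1 tree
p p a a a a: 8 trees

p p a a a a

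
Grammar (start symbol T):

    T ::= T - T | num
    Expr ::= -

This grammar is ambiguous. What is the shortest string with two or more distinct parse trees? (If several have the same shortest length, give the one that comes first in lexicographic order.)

length 1: no string has ≥2 trees
length 3: no string has ≥2 trees
length 5: num - num - num has 2 parse trees

Two derivations of num - num - num:
  T ⇒ T - T ⇒ T - T - T ⇒ num - T - T ⇒ num - num - T ⇒ num - num - num
  T ⇒ T - T ⇒ num - T ⇒ num - T - T ⇒ num - num - T ⇒ num - num - num

num - num - num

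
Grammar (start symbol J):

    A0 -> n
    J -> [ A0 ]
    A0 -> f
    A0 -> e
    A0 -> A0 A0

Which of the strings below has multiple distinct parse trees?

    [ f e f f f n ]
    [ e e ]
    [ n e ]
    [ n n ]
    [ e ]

[ f e f f f n ]

[ f e f f f n ]: 42 trees
[ e e ]: 1 tree
[ n e ]: 1 tree
[ n n ]: 1 tree
[ e ]: 1 tree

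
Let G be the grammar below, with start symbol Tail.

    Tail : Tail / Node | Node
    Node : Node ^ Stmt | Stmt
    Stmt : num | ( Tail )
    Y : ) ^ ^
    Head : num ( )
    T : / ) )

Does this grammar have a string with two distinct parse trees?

(Y, Head, T are unreachable from Tail, so their rules don't affect L(Tail).) This is a standard precedence ladder (Tail over Node over Stmt), with each level left-recursive on its own operator ('/' at Tail, '^' at Node). That structure is LR(1), hence unambiguous.

Unambiguous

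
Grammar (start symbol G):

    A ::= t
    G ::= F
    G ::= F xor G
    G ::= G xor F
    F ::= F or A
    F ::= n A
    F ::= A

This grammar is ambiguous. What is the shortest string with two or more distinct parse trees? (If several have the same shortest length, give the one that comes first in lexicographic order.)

length 1: no string has ≥2 trees
length 2: no string has ≥2 trees
length 3: t xor t has 2 parse trees

Two derivations of t xor t:
  G ⇒ F xor G ⇒ A xor G ⇒ t xor G ⇒ t xor F ⇒ t xor A ⇒ t xor t
  G ⇒ G xor F ⇒ F xor F ⇒ A xor F ⇒ t xor F ⇒ t xor A ⇒ t xor t

t xor t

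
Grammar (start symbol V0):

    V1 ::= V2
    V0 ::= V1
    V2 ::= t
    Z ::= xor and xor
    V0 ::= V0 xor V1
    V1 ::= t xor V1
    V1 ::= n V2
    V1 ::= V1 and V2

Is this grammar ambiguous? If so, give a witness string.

Ambiguous

Witness: t xor t

Derivation 1: V0 ⇒ V1 ⇒ t xor V1 ⇒ t xor V2 ⇒ t xor t
Derivation 2: V0 ⇒ V0 xor V1 ⇒ V1 xor V1 ⇒ V2 xor V1 ⇒ t xor V1 ⇒ t xor V2 ⇒ t xor t

Two distinct leftmost derivations for the same string.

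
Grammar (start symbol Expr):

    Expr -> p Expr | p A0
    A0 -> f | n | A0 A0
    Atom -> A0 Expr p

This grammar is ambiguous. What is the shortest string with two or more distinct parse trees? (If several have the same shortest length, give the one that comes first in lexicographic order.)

length 2: no string has ≥2 trees
length 3: no string has ≥2 trees
length 4: p f f f has 2 parse trees

Two derivations of p f f f:
  Expr ⇒ p A0 ⇒ p A0 A0 ⇒ p f A0 ⇒ p f A0 A0 ⇒ p f f A0 ⇒ p f f f
  Expr ⇒ p A0 ⇒ p A0 A0 ⇒ p A0 A0 A0 ⇒ p f A0 A0 ⇒ p f f A0 ⇒ p f f f

p f f f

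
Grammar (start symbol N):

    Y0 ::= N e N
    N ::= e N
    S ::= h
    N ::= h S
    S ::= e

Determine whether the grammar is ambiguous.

(Y0 is unreachable from N, so its rules don't affect L(N).) The reachable rules are right-linear with at most one rule per (nonterminal, next-terminal) pair. Each input token forces the next rule, so parsing is deterministic.

Unambiguous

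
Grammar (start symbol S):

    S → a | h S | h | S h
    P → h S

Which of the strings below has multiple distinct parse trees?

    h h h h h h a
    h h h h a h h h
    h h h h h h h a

h h h h a h h h

h h h h h h a: 1 tree
h h h h a h h h: 35 trees
h h h h h h h a: 1 tree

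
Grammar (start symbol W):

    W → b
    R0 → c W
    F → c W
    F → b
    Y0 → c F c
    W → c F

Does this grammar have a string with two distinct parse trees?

Only W, F are reachable from W; ignoring the rest: Each reachable nonterminal has at most one production per leading terminal, and all productions are right-linear; the derivation is determined token-by-token.

Unambiguous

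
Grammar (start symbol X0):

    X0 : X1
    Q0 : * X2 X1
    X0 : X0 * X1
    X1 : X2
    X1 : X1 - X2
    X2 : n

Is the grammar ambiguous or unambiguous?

(Q0 is unreachable from X0, so its rules don't affect L(X0).) X0 → X0 * X1 | X1  ;  X1 → X1 - X2 | X2  — a left-associative chain with X2 at the bottom. Each string factors uniquely by precedence.

Unambiguous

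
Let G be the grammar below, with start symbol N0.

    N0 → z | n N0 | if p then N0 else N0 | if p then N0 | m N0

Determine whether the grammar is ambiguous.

Witness: if p then if p then z else z

Derivation 1: N0 ⇒ if p then N0 else N0 ⇒ if p then if p then N0 else N0 ⇒ if p then if p then z else N0 ⇒ if p then if p then z else z
Derivation 2: N0 ⇒ if p then N0 ⇒ if p then if p then N0 else N0 ⇒ if p then if p then z else N0 ⇒ if p then if p then z else z

Two distinct leftmost derivations for the same string.

Ambiguous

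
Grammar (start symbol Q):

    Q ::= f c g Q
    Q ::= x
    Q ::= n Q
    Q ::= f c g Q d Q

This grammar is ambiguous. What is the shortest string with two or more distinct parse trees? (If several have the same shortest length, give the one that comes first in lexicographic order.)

length 1: no string has ≥2 trees
length 2: no string has ≥2 trees
length 3: no string has ≥2 trees
length 4: no string has ≥2 trees
length 5: no string has ≥2 trees
length 6: no string has ≥2 trees
length 7: no string has ≥2 trees
length 8: no string has ≥2 trees
length 9: f c g f c g x d x has 2 parse trees

Two derivations of f c g f c g x d x:
  Q ⇒ f c g Q ⇒ f c g f c g Q d Q ⇒ f c g f c g x d Q ⇒ f c g f c g x d x
  Q ⇒ f c g Q d Q ⇒ f c g f c g Q d Q ⇒ f c g f c g x d Q ⇒ f c g f c g x d x

f c g f c g x d x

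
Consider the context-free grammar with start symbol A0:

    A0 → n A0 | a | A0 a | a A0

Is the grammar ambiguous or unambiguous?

Witness: a a

Derivation 1: A0 ⇒ A0 a ⇒ a a
Derivation 2: A0 ⇒ a A0 ⇒ a a

Two distinct leftmost derivations for the same string.

Ambiguous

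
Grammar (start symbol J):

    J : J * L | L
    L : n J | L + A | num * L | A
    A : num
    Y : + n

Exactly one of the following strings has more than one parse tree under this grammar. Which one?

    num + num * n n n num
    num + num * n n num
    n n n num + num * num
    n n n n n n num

num + num * n n n num: 1 tree
num + num * n n num: 1 tree
n n n num + num * num: 10 trees
n n n n n n num: 1 tree

n n n num + num * num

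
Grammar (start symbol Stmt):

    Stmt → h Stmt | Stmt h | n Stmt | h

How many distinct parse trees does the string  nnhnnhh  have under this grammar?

7

Parse trees for nnhnnhh:
  [Stmt [Stmt n [Stmt n [Stmt h [Stmt n [Stmt n [Stmt h]]]]]] h]
  [Stmt n [Stmt [Stmt n [Stmt h [Stmt n [Stmt n [Stmt h]]]]] h]]
  [Stmt n [Stmt n [Stmt h [Stmt [Stmt n [Stmt n [Stmt h]]] h]]]]
  [Stmt n [Stmt n [Stmt h [Stmt n [Stmt [Stmt n [Stmt h]] h]]]]]
  [Stmt n [Stmt n [Stmt h [Stmt n [Stmt n [Stmt h [Stmt h]]]]]]]
  [Stmt n [Stmt n [Stmt h [Stmt n [Stmt n [Stmt [Stmt h] h]]]]]]
  [Stmt n [Stmt n [Stmt [Stmt h [Stmt n [Stmt n [Stmt h]]]] h]]]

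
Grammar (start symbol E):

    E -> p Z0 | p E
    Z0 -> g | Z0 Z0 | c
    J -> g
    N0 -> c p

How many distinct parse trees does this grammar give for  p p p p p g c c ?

Parse trees for p p p p p g c c:
  [E p [E p [E p [E p [E p [Z0 [Z0 g] [Z0 [Z0 c] [Z0 c]]]]]]]]
  [E p [E p [E p [E p [E p [Z0 [Z0 [Z0 g] [Z0 c]] [Z0 c]]]]]]]

2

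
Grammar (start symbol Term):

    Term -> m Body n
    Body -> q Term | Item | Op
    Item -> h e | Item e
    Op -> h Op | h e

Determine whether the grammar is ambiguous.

Ambiguous

Witness: m h e n

Derivation 1: Term ⇒ m Body n ⇒ m Item n ⇒ m h e n
Derivation 2: Term ⇒ m Body n ⇒ m Op n ⇒ m h e n

Two distinct leftmost derivations for the same string.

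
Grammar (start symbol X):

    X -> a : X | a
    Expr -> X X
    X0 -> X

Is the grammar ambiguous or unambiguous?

Unambiguous

(Expr, X0 are unreachable from X, so their rules don't affect L(X).) The reachable grammar is A → atom sep A | atom. Each atom is followed by either the separator (recurse) or end-of-string (stop) — no choice point.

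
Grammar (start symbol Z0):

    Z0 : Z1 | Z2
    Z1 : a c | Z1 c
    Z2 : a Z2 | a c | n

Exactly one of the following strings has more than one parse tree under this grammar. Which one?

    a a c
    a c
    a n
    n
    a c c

a c

a a c: 1 tree
a c: 2 trees
a n: 1 tree
n: 1 tree
a c c: 1 tree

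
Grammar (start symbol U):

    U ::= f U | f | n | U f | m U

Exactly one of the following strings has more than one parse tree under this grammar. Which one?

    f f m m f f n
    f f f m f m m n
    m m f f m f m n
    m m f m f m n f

f f m m f f n: 1 tree
f f f m f m m n: 1 tree
m m f f m f m n: 1 tree
m m f m f m n f: 7 trees

m m f m f m n f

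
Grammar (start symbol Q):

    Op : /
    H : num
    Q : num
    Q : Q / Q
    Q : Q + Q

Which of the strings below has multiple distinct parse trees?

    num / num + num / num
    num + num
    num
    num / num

num / num + num / num

num / num + num / num: 5 trees
num + num: 1 tree
num: 1 tree
num / num: 1 tree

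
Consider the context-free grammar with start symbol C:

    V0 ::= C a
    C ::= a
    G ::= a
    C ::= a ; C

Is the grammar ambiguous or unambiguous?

(G, V0 are unreachable from C, so their rules don't affect L(C).) The reachable grammar is A → atom sep A | atom. Each atom is followed by either the separator (recurse) or end-of-string (stop) — no choice point.

Unambiguous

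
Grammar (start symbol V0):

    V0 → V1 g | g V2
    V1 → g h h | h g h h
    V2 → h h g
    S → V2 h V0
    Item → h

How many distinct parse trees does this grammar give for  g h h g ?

Parse trees for g h h g:
  [V0 [V1 g h h] g]
  [V0 g [V2 h h g]]

2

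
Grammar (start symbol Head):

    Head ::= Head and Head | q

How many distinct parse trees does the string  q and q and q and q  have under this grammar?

5

Parse trees for q and q and q and q:
  [Head [Head q] and [Head [Head q] and [Head [Head q] and [Head q]]]]
  [Head [Head q] and [Head [Head [Head q] and [Head q]] and [Head q]]]
  [Head [Head [Head q] and [Head q]] and [Head [Head q] and [Head q]]]
  [Head [Head [Head q] and [Head [Head q] and [Head q]]] and [Head q]]
  [Head [Head [Head [Head q] and [Head q]] and [Head q]] and [Head q]]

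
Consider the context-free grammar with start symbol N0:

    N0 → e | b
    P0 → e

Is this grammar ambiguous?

Unambiguous

Only N0 is reachable from N0; ignoring the rest: Restricted to the reachable nonterminals, every rule has the form A → t or A → t B, and no two rules for the same A share a first terminal. The grammar encodes a DFA — one run per string.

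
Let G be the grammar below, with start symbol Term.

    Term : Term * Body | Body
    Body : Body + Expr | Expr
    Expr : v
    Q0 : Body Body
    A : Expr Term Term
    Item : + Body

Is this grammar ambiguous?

(Q0, A, Item are unreachable from Term, so their rules don't affect L(Term).) This is a standard precedence ladder (Term over Body over Expr), with each level left-recursive on its own operator ('*' at Term, '+' at Body). That structure is LR(1), hence unambiguous.

Unambiguous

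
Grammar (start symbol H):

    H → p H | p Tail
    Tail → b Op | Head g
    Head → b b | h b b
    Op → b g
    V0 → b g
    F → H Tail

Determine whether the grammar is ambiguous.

Witness: p b b g

Derivation 1: H ⇒ p Tail ⇒ p b Op ⇒ p b b g
Derivation 2: H ⇒ p Tail ⇒ p Head g ⇒ p b b g

Two distinct leftmost derivations for the same string.

Ambiguous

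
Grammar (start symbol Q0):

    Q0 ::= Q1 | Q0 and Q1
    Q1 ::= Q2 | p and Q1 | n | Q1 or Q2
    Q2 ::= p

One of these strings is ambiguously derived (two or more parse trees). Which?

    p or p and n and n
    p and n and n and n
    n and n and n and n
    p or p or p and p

p and n and n and n

p or p and n and n: 1 tree
p and n and n and n: 2 trees
n and n and n and n: 1 tree
p or p or p and p: 1 tree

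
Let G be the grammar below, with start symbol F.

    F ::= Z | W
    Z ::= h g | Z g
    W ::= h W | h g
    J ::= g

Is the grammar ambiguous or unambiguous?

Ambiguous

Witness: h g

Derivation 1: F ⇒ Z ⇒ h g
Derivation 2: F ⇒ W ⇒ h g

Two distinct leftmost derivations for the same string.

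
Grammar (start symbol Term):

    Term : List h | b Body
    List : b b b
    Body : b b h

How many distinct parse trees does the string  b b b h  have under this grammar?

Parse trees for b b b h:
  [Term [List b b b] h]
  [Term b [Body b b h]]

2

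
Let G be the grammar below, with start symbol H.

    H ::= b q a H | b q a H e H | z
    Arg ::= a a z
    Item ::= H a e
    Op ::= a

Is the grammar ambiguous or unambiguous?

Ambiguous

Witness: b q a b q a z e z

Derivation 1: H ⇒ b q a H ⇒ b q a b q a H e H ⇒ b q a b q a z e H ⇒ b q a b q a z e z
Derivation 2: H ⇒ b q a H e H ⇒ b q a b q a H e H ⇒ b q a b q a z e H ⇒ b q a b q a z e z

Two distinct leftmost derivations for the same string.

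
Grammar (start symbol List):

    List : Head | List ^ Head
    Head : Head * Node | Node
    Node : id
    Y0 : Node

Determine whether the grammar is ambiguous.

(Y0 is unreachable from List, so its rules don't affect L(List).) This is a standard precedence ladder (List over Head over Node), with each level left-recursive on its own operator ('^' at List, '*' at Head). That structure is LR(1), hence unambiguous.

Unambiguous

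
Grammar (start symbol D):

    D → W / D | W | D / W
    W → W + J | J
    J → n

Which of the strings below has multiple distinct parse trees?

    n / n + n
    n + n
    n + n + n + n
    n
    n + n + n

n / n + n: 2 trees
n + n: 1 tree
n + n + n + n: 1 tree
n: 1 tree
n + n + n: 1 tree

n / n + n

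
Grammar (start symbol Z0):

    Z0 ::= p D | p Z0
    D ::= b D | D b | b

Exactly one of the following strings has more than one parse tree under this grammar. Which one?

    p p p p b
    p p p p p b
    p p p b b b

p p p p b: 1 tree
p p p p p b: 1 tree
p p p b b b: 4 trees

p p p b b b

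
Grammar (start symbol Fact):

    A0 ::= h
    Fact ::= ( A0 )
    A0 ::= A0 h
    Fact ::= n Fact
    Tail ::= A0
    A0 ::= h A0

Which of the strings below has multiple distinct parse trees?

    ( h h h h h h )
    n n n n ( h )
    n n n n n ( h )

( h h h h h h ): 32 trees
n n n n ( h ): 1 tree
n n n n n ( h ): 1 tree

( h h h h h h )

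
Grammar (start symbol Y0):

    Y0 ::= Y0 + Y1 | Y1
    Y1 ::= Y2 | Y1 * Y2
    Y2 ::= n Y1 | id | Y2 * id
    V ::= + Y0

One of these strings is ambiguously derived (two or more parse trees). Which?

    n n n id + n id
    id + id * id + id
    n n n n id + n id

id + id * id + id

n n n id + n id: 1 tree
id + id * id + id: 2 trees
n n n n id + n id: 1 tree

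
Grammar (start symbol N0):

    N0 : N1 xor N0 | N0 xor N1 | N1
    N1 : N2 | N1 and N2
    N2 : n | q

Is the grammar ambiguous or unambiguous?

Ambiguous

Witness: n xor n

Derivation 1: N0 ⇒ N1 xor N0 ⇒ N2 xor N0 ⇒ n xor N0 ⇒ n xor N1 ⇒ n xor N2 ⇒ n xor n
Derivation 2: N0 ⇒ N0 xor N1 ⇒ N1 xor N1 ⇒ N2 xor N1 ⇒ n xor N1 ⇒ n xor N2 ⇒ n xor n

Two distinct leftmost derivations for the same string.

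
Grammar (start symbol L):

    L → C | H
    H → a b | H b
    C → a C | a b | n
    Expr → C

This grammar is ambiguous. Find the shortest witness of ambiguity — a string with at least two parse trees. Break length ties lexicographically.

a b

length 1: no string has ≥2 trees
length 2: a b has 2 parse trees

Two derivations of a b:
  L ⇒ C ⇒ a b
  L ⇒ H ⇒ a b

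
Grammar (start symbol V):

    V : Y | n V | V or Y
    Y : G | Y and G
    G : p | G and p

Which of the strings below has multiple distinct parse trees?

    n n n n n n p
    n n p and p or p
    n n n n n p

n n n n n n p: 1 tree
n n p and p or p: 6 trees
n n n n n p: 1 tree

n n p and p or p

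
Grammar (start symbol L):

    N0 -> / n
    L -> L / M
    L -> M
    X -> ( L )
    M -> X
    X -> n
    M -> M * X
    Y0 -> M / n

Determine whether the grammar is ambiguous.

(Y0, N0 are unreachable from L, so their rules don't affect L(L).) L → L / M | M  ;  M → M * X | X  — a left-associative chain with X at the bottom. Each string factors uniquely by precedence.

Unambiguous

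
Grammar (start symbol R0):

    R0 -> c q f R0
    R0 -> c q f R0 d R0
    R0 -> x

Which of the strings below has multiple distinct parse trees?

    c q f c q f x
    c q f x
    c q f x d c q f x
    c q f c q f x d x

c q f c q f x d x

c q f c q f x: 1 tree
c q f x: 1 tree
c q f x d c q f x: 1 tree
c q f c q f x d x: 2 trees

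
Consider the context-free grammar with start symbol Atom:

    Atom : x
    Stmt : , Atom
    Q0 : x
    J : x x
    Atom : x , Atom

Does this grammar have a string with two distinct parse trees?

Unambiguous

(Q0, J, Stmt are unreachable from Atom, so their rules don't affect L(Atom).) The reachable grammar is A → atom sep A | atom. Each atom is followed by either the separator (recurse) or end-of-string (stop) — no choice point.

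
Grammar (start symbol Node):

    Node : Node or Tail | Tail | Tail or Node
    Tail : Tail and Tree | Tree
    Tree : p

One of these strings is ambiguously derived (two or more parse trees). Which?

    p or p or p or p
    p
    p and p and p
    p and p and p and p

p or p or p or p

p or p or p or p: 8 trees
p: 1 tree
p and p and p: 1 tree
p and p and p and p: 1 tree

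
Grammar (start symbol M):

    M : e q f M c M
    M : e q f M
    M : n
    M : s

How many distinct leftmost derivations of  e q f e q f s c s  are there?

2

Parse trees for e q f e q f s c s:
  [M e q f [M e q f [M s]] c [M s]]
  [M e q f [M e q f [M s] c [M s]]]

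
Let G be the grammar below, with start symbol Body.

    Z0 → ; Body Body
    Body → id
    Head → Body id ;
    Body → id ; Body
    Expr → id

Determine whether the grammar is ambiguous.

Unambiguous

Only Body is reachable from Body; ignoring the rest: The reachable grammar is A → atom sep A | atom. Each atom is followed by either the separator (recurse) or end-of-string (stop) — no choice point.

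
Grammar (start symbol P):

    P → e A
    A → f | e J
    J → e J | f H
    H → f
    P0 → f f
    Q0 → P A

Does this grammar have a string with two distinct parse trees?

(P0, Q0 are unreachable from P, so their rules don't affect L(P).) The reachable rules are right-linear with at most one rule per (nonterminal, next-terminal) pair. Each input token forces the next rule, so parsing is deterministic.

Unambiguous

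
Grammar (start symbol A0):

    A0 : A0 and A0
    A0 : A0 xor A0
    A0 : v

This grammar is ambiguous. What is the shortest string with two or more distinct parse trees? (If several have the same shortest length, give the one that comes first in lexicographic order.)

v and v and v

length 1: no string has ≥2 trees
length 3: no string has ≥2 trees
length 5: v and v and v has 2 parse trees

Two derivations of v and v and v:
  A0 ⇒ A0 and A0 ⇒ A0 and A0 and A0 ⇒ v and A0 and A0 ⇒ v and v and A0 ⇒ v and v and v
  A0 ⇒ A0 and A0 ⇒ v and A0 ⇒ v and A0 and A0 ⇒ v and v and A0 ⇒ v and v and v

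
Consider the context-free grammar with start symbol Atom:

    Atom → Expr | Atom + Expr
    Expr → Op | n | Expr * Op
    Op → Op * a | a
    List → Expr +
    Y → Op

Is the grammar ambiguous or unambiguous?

Witness: a * a

Derivation 1: Atom ⇒ Expr ⇒ Op ⇒ Op * a ⇒ a * a
Derivation 2: Atom ⇒ Expr ⇒ Expr * Op ⇒ Op * Op ⇒ a * Op ⇒ a * a

Two distinct leftmost derivations for the same string.

Ambiguous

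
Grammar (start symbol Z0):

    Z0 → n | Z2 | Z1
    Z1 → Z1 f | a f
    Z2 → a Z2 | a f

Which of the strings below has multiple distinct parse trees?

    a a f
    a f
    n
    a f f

a a f: 1 tree
a f: 2 trees
n: 1 tree
a f f: 1 tree

a f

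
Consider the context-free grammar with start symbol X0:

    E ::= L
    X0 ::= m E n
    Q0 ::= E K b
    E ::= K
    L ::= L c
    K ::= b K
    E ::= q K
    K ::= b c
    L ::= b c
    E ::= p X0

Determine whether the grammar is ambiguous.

Ambiguous

Witness: m b c n

Derivation 1: X0 ⇒ m E n ⇒ m L n ⇒ m b c n
Derivation 2: X0 ⇒ m E n ⇒ m K n ⇒ m b c n

Two distinct leftmost derivations for the same string.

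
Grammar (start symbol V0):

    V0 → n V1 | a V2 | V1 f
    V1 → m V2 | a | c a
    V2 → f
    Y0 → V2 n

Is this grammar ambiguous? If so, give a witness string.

Ambiguous

Witness: a f

Derivation 1: V0 ⇒ a V2 ⇒ a f
Derivation 2: V0 ⇒ V1 f ⇒ a f

Two distinct leftmost derivations for the same string.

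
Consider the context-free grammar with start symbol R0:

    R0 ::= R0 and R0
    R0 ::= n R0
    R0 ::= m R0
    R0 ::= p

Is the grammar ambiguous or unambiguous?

Ambiguous

Witness: m p and p

Derivation 1: R0 ⇒ R0 and R0 ⇒ m R0 and R0 ⇒ m p and R0 ⇒ m p and p
Derivation 2: R0 ⇒ m R0 ⇒ m R0 and R0 ⇒ m p and R0 ⇒ m p and p

Two distinct leftmost derivations for the same string.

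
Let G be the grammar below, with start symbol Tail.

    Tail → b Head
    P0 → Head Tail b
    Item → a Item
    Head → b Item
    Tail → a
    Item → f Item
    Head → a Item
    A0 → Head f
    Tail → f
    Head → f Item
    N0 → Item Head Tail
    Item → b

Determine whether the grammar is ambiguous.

Unambiguous

Only Tail, Head, Item are reachable from Tail; ignoring the rest: Restricted to the reachable nonterminals, every rule has the form A → t or A → t B, and no two rules for the same A share a first terminal. The grammar encodes a DFA — one run per string.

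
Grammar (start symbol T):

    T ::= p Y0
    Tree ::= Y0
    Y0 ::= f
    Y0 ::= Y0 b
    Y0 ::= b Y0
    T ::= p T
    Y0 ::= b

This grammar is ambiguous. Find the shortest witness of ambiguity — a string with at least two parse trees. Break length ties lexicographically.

length 2: no string has ≥2 trees
length 3: p b b has 2 parse trees

Two derivations of p b b:
  T ⇒ p Y0 ⇒ p Y0 b ⇒ p b b
  T ⇒ p Y0 ⇒ p b Y0 ⇒ p b b

p b b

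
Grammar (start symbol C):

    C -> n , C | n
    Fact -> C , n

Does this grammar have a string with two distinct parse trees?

Unambiguous

Only C is reachable from C; ignoring the rest: Right-recursive list with a separator: after each atom, whether the separator follows determines the rule. One parse per string.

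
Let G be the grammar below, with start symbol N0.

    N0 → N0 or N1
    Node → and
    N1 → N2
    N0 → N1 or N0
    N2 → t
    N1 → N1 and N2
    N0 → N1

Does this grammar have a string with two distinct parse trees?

Witness: t or t

Derivation 1: N0 ⇒ N0 or N1 ⇒ N1 or N1 ⇒ N2 or N1 ⇒ t or N1 ⇒ t or N2 ⇒ t or t
Derivation 2: N0 ⇒ N1 or N0 ⇒ N2 or N0 ⇒ t or N0 ⇒ t or N1 ⇒ t or N2 ⇒ t or t

Two distinct leftmost derivations for the same string.

Ambiguous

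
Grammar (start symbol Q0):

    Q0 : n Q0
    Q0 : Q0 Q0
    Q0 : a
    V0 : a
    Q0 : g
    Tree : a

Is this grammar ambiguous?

Witness: a a a

Derivation 1: Q0 ⇒ Q0 Q0 ⇒ Q0 Q0 Q0 ⇒ a Q0 Q0 ⇒ a a Q0 ⇒ a a a
Derivation 2: Q0 ⇒ Q0 Q0 ⇒ a Q0 ⇒ a Q0 Q0 ⇒ a a Q0 ⇒ a a a

Two distinct leftmost derivations for the same string.

Ambiguous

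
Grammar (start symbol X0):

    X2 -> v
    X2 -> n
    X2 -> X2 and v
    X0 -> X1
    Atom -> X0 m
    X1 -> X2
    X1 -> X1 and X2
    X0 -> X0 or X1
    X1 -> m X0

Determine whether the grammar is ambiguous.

Witness: n and v

Derivation 1: X0 ⇒ X1 ⇒ X2 ⇒ X2 and v ⇒ n and v
Derivation 2: X0 ⇒ X1 ⇒ X1 and X2 ⇒ X2 and X2 ⇒ n and X2 ⇒ n and v

Two distinct leftmost derivations for the same string.

Ambiguous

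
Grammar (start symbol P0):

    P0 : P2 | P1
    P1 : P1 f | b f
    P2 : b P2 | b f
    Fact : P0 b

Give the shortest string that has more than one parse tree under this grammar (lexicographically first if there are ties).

length 2: b f has 2 parse trees

Two derivations of b f:
  P0 ⇒ P2 ⇒ b f
  P0 ⇒ P1 ⇒ b f

b f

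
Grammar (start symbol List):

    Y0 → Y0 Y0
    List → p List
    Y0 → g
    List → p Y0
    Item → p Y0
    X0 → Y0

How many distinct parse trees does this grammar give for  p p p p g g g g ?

Parse trees for p p p p g g g g:
  [List p [List p [List p [List p [Y0 [Y0 g] [Y0 [Y0 g] [Y0 [Y0 g] [Y0 g]]]]]]]]
  [List p [List p [List p [List p [Y0 [Y0 g] [Y0 [Y0 [Y0 g] [Y0 g]] [Y0 g]]]]]]]
  [List p [List p [List p [List p [Y0 [Y0 [Y0 g] [Y0 g]] [Y0 [Y0 g] [Y0 g]]]]]]]
  [List p [List p [List p [List p [Y0 [Y0 [Y0 g] [Y0 [Y0 g] [Y0 g]]] [Y0 g]]]]]]
  [List p [List p [List p [List p [Y0 [Y0 [Y0 [Y0 g] [Y0 g]] [Y0 g]] [Y0 g]]]]]]

5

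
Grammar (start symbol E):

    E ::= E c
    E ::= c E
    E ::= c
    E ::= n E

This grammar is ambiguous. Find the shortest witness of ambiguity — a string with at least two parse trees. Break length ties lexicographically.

length 1: no string has ≥2 trees
length 2: c c has 2 parse trees

Two derivations of c c:
  E ⇒ E c ⇒ c c
  E ⇒ c E ⇒ c c

c c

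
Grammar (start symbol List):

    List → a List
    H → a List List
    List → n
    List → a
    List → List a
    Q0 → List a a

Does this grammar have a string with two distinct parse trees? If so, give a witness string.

Ambiguous

Witness: a a

Derivation 1: List ⇒ a List ⇒ a a
Derivation 2: List ⇒ List a ⇒ a a

Two distinct leftmost derivations for the same string.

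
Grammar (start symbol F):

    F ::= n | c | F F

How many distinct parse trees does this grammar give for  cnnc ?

Parse trees for cnnc:
  [F [F c] [F [F n] [F [F n] [F c]]]]
  [F [F c] [F [F [F n] [F n]] [F c]]]
  [F [F [F c] [F n]] [F [F n] [F c]]]
  [F [F [F c] [F [F n] [F n]]] [F c]]
  [F [F [F [F c] [F n]] [F n]] [F c]]

5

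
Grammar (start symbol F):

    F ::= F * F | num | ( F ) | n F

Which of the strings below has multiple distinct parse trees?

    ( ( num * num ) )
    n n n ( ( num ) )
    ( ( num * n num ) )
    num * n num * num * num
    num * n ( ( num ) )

( ( num * num ) ): 1 tree
n n n ( ( num ) ): 1 tree
( ( num * n num ) ): 1 tree
num * n num * num * num: 9 trees
num * n ( ( num ) ): 1 tree

num * n num * num * num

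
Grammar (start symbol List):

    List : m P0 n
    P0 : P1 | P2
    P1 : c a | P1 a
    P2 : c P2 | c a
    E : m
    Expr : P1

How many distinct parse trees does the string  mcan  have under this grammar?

2

Parse trees for mcan:
  [List m [P0 [P1 c a]] n]
  [List m [P0 [P2 c a]] n]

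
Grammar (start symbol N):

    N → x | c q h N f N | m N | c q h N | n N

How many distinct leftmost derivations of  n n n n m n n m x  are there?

1

Parse trees for n n n n m n n m x:
  [N n [N n [N n [N n [N m [N n [N n [N m [N x]]]]]]]]]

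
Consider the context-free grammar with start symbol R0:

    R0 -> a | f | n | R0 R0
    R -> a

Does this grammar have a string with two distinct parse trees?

Witness: a a a

Derivation 1: R0 ⇒ R0 R0 ⇒ a R0 ⇒ a R0 R0 ⇒ a a R0 ⇒ a a a
Derivation 2: R0 ⇒ R0 R0 ⇒ R0 R0 R0 ⇒ a R0 R0 ⇒ a a R0 ⇒ a a a

Two distinct leftmost derivations for the same string.

Ambiguous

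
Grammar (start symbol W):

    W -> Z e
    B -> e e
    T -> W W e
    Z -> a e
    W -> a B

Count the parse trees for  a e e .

Parse trees for a e e:
  [W [Z a e] e]
  [W a [B e e]]

2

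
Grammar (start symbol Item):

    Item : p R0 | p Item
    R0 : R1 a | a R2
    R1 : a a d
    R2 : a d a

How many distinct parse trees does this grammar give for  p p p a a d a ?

2

Parse trees for p p p a a d a:
  [Item p [Item p [Item p [R0 [R1 a a d] a]]]]
  [Item p [Item p [Item p [R0 a [R2 a d a]]]]]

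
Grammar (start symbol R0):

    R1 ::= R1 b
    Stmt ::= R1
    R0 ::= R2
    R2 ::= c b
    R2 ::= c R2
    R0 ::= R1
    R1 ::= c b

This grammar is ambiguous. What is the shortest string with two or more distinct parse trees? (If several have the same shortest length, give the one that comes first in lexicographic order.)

length 2: c b has 2 parse trees

Two derivations of c b:
  R0 ⇒ R2 ⇒ c b
  R0 ⇒ R1 ⇒ c b

c b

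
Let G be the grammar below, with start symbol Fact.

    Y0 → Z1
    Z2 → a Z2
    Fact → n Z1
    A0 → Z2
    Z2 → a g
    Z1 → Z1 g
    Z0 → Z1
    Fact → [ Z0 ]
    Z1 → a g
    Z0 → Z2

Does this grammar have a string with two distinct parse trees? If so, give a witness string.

Witness: [ a g ]

Derivation 1: Fact ⇒ [ Z0 ] ⇒ [ Z1 ] ⇒ [ a g ]
Derivation 2: Fact ⇒ [ Z0 ] ⇒ [ Z2 ] ⇒ [ a g ]

Two distinct leftmost derivations for the same string.

Ambiguous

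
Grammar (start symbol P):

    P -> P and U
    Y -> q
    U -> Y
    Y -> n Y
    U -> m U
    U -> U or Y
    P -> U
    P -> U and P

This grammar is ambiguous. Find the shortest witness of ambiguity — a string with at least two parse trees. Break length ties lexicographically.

length 1: no string has ≥2 trees
length 2: no string has ≥2 trees
length 3: q and q has 2 parse trees

Two derivations of q and q:
  P ⇒ P and U ⇒ U and U ⇒ Y and U ⇒ q and U ⇒ q and Y ⇒ q and q
  P ⇒ U and P ⇒ Y and P ⇒ q and P ⇒ q and U ⇒ q and Y ⇒ q and q

q and q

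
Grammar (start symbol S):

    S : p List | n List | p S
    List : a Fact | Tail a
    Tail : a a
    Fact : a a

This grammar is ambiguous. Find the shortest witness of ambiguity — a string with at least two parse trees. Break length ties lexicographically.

length 4: n a a a has 2 parse trees

Two derivations of n a a a:
  S ⇒ n List ⇒ n a Fact ⇒ n a a a
  S ⇒ n List ⇒ n Tail a ⇒ n a a a

n a a a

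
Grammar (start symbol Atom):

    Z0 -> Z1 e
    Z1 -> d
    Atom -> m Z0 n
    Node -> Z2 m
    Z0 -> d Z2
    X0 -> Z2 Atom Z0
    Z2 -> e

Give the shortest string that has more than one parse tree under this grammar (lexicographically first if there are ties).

m d e n

length 4: m d e n has 2 parse trees

Two derivations of m d e n:
  Atom ⇒ m Z0 n ⇒ m Z1 e n ⇒ m d e n
  Atom ⇒ m Z0 n ⇒ m d Z2 n ⇒ m d e n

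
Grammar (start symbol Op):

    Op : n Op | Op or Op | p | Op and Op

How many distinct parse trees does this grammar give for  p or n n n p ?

Parse trees for p or n n n p:
  [Op [Op p] or [Op n [Op n [Op n [Op p]]]]]

1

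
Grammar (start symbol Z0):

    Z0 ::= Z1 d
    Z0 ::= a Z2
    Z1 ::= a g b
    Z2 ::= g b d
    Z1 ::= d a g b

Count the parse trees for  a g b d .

Parse trees for a g b d:
  [Z0 [Z1 a g b] d]
  [Z0 a [Z2 g b d]]

2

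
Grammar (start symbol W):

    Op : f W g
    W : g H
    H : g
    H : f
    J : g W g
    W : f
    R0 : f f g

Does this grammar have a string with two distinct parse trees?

Only W, H are reachable from W; ignoring the rest: The reachable rules are right-linear with at most one rule per (nonterminal, next-terminal) pair. Each input token forces the next rule, so parsing is deterministic.

Unambiguous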